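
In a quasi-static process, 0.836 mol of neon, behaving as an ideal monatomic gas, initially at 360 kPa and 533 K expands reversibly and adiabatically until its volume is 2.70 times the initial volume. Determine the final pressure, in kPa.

68.8 kPa

V₁ = nRT₁/P₁ = 0.836×8.314×533/360 = 10.3 L.
Adiabatic: TV^(γ−1) = const ⇒ T₂ = 533×(0.370)^0.667 = 275 K; PV^γ = const ⇒ P₂ = 68.8 kPa.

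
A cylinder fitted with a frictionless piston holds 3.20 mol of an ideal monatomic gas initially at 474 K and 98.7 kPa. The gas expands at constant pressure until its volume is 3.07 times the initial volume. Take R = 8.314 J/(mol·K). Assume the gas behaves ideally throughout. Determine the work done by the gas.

V₁ = nRT₁/P₁ = 3.20×8.314×474/98.7 = 128 L.
Isobaric: P stays 98.7 kPa; V/T = const ⇒ T₂ = 1460 K, V₂ = 392 L.
W = PΔV = 98.7×(392−128) kPa·L = 26100 J.

26100 J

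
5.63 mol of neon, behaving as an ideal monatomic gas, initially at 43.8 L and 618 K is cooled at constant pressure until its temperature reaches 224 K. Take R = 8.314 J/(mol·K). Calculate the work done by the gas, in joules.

-18400 J

P₁ = nRT₁/V₁ = 5.63×8.314×618/43.8 = 660 kPa.
Isobaric: P stays 660 kPa; V/T = const ⇒ T₂ = 224 K, V₂ = 15.9 L.
W = PΔV = 660×(15.9−43.8) kPa·L = -18400 J.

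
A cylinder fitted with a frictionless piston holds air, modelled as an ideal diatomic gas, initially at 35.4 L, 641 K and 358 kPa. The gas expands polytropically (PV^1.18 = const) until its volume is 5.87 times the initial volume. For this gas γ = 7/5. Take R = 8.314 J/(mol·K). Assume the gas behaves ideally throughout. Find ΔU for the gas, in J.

-8640 J

n = P₁V₁/(RT₁) = 358×35.4/(8.314×641) = 2.38 mol.
Polytropic n=1.18: T₂ = T₁(V₁/V₂)^(n−1) = 641×(0.170)^0.18 = 466 K; P₂ = P₁(V₁/V₂)^n = 44.3 kPa.
For an ideal gas ΔU = nCvΔT with Cv = (5/2)R = 20.8 J/(mol·K).
ΔU = 2.38×20.8×(466−641) = -8640 J.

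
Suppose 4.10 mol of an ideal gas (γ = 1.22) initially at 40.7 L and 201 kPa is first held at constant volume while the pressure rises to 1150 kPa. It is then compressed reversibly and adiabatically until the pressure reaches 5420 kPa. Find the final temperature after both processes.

T₁ = P₁V₁/(nR) = 201×40.7/(4.10×8.314) = 240 K.
Step 1 — Isochoric: V stays 40.7 L; P/T = const ⇒ T₂ = 1370 K, P₂ = 1150 kPa.
W = 0 (no volume change).
ΔU = nCvΔT = 4.10×37.8×(1370−240) = 176000 J.
Q = ΔU = 176000 J.
State after step 1: P = 1150 kPa, V = 40.7 L, T = 1370 K.
Step 2 — Adiabatic: T₂/T₁ = (P₂/P₁)^((γ−1)/γ) ⇒ T₂ = 1370×(4.71)^0.180 = 1820 K; V₂ = 11.4 L.
ΔU = nCvΔT = 4.10×37.8×(1820−1370) = 68600 J.
Q = 0 for an adiabatic process, so W = −ΔU = -68600 J.
Net over both steps: W = -68600 J, Q = 176000 J, ΔU = 244000 J.

1820 K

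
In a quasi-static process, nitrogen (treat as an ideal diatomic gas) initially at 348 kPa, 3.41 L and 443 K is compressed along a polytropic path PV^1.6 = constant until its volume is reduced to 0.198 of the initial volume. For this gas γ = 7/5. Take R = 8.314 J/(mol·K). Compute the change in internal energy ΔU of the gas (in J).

4870 J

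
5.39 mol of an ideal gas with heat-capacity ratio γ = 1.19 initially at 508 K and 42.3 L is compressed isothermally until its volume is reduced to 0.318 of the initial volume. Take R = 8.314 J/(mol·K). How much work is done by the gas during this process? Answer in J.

-26100 J

P₁ = nRT₁/V₁ = 5.39×8.314×508/42.3 = 538 kPa.
Isothermal: T stays 508 K; PV = const ⇒ V₂ = 13.5 L, P₂ = 1690 kPa.
W = nRT ln(V₂/V₁) = 5.39×8.314×508×ln(0.318) = -26100 J.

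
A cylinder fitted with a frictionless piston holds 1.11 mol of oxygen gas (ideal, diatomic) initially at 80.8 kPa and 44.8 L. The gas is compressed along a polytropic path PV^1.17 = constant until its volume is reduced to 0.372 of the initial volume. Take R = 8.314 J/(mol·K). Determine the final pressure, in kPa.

T₁ = P₁V₁/(nR) = 80.8×44.8/(1.11×8.314) = 392 K.
Polytropic n=1.17: T₂ = T₁(V₁/V₂)^(n−1) = 392×(2.69)^0.17 = 464 K; P₂ = P₁(V₁/V₂)^n = 257 kPa.

257 kPa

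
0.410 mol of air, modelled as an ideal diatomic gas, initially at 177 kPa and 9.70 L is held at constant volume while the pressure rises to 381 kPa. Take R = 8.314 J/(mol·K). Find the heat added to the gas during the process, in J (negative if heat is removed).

T₁ = P₁V₁/(nR) = 177×9.70/(0.410×8.314) = 504 K.
Isochoric: V stays 9.70 L; P/T = const ⇒ T₂ = 1080 K, P₂ = 381 kPa.
W = 0 (no volume change).
ΔU = nCvΔT = 0.410×20.8×(1080−504) = 4950 J.
Q = ΔU = 4950 J.

4950 J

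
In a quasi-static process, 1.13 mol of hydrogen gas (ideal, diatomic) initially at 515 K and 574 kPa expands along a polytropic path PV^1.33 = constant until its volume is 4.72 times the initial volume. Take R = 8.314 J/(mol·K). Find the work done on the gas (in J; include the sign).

-5880 J

V₁ = nRT₁/P₁ = 1.13×8.314×515/574 = 8.43 L.
Polytropic n=1.33: T₂ = T₁(V₁/V₂)^(n−1) = 515×(0.212)^0.33 = 309 K; P₂ = P₁(V₁/V₂)^n = 72.9 kPa.
W = (P₁V₁−P₂V₂)/(n−1) = (574×8.43−72.9×39.8)/0.33 = 5880 J.
Work done on the gas = −W_by = -5880 J.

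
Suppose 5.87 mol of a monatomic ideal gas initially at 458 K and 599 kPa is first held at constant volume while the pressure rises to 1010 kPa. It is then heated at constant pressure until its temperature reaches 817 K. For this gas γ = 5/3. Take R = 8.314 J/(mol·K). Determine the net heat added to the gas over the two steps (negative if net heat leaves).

28500 J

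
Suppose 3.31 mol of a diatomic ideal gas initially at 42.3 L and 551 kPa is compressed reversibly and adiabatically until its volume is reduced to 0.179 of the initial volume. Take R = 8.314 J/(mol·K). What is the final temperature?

T₁ = P₁V₁/(nR) = 551×42.3/(3.31×8.314) = 847 K.
Adiabatic: TV^(γ−1) = const ⇒ T₂ = 847×(5.59)^0.400 = 1690 K; PV^γ = const ⇒ P₂ = 6130 kPa.

1690 K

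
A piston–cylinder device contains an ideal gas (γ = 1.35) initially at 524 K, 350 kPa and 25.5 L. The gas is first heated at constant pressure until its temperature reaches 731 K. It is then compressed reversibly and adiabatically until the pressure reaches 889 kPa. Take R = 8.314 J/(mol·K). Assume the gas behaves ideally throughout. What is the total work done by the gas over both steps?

-6200 J

n = P₁V₁/(RT₁) = 350×25.5/(8.314×524) = 2.05 mol.
Step 1 — Isobaric: P stays 350 kPa; V/T = const ⇒ T₂ = 731 K, V₂ = 35.6 L.
W = PΔV = 350×(35.6−25.5) kPa·L = 3530 J.
ΔU = nCvΔT = 2.05×23.8×(731−524) = 10100 J.
Q = ΔU + W = nCpΔT = 13600 J.
State after step 1: P = 350 kPa, V = 35.6 L, T = 731 K.
Step 2 — Adiabatic: T₂/T₁ = (P₂/P₁)^((γ−1)/γ) ⇒ T₂ = 731×(2.54)^0.259 = 931 K; V₂ = 17.8 L.
ΔU = nCvΔT = 2.05×23.8×(931−731) = 9720 J.
Q = 0 for an adiabatic process, so W = −ΔU = -9720 J.
Net over both steps: W = -6200 J, Q = 13600 J, ΔU = 19800 J.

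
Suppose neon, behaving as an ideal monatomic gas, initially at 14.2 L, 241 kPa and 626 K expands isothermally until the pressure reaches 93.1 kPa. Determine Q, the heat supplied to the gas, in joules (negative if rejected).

3250 J

n = P₁V₁/(RT₁) = 241×14.2/(8.314×626) = 0.658 mol.
Isothermal: T stays 626 K; PV = const ⇒ V₂ = 36.8 L, P₂ = 93.1 kPa.
ΔU = 0 (ideal gas, T constant).
W = nRT ln(V₂/V₁) = 0.658×8.314×626×ln(2.59) = 3250 J.
Q = ΔU + W = 3250 J.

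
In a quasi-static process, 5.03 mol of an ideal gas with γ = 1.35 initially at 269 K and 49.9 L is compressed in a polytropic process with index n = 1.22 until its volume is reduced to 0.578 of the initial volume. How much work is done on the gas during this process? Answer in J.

P₁ = nRT₁/V₁ = 5.03×8.314×269/49.9 = 225 kPa.
Polytropic n=1.22: T₂ = T₁(V₁/V₂)^(n−1) = 269×(1.73)^0.22 = 303 K; P₂ = P₁(V₁/V₂)^n = 440 kPa.
W = (P₁V₁−P₂V₂)/(n−1) = (225×49.9−440×28.8)/0.22 = -6550 J.
Work done on the gas = −W_by = 6550 J.

6550 J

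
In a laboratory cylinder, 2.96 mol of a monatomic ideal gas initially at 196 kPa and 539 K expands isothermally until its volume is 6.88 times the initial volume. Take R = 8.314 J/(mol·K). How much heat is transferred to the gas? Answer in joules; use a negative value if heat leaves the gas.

25600 J

V₁ = nRT₁/P₁ = 2.96×8.314×539/196 = 67.7 L.
Isothermal: T stays 539 K; PV = const ⇒ V₂ = 466 L, P₂ = 28.5 kPa.
ΔU = 0 (ideal gas, T constant).
W = nRT ln(V₂/V₁) = 2.96×8.314×539×ln(6.88) = 25600 J.
Q = ΔU + W = 25600 J.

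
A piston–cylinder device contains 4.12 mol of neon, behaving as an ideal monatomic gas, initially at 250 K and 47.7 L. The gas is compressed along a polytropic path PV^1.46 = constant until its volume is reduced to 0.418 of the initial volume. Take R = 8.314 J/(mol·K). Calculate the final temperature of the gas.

373 K

P₁ = nRT₁/V₁ = 4.12×8.314×250/47.7 = 180 kPa.
Polytropic n=1.46: T₂ = T₁(V₁/V₂)^(n−1) = 250×(2.39)^0.46 = 373 K; P₂ = P₁(V₁/V₂)^n = 642 kPa.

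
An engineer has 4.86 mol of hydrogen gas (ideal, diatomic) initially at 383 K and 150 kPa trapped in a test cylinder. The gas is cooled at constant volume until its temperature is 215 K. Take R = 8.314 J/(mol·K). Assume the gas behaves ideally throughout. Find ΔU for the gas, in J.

V₁ = nRT₁/P₁ = 4.86×8.314×383/150 = 103 L.
Isochoric: V stays 103 L; P/T = const ⇒ T₂ = 215 K, P₂ = 84.2 kPa.
For an ideal gas ΔU = nCvΔT with Cv = (5/2)R = 20.8 J/(mol·K).
ΔU = 4.86×20.8×(215−383) = -17000 J.

-17000 J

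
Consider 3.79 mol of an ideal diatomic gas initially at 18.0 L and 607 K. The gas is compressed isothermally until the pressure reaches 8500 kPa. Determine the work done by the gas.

-39800 J

P₁ = nRT₁/V₁ = 3.79×8.314×607/18.0 = 1060 kPa.
Isothermal: T stays 607 K; PV = const ⇒ V₂ = 2.25 L, P₂ = 8500 kPa.
W = nRT ln(V₂/V₁) = 3.79×8.314×607×ln(0.125) = -39800 J.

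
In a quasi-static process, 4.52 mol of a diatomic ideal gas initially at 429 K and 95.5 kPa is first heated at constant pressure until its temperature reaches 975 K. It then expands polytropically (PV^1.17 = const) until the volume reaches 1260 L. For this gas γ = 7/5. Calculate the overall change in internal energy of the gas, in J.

34500 J

V₁ = nRT₁/P₁ = 4.52×8.314×429/95.5 = 169 L.
Step 1 — Isobaric: P stays 95.5 kPa; V/T = const ⇒ T₂ = 975 K, V₂ = 384 L.
W = PΔV = 95.5×(384−169) kPa·L = 20500 J.
ΔU = nCvΔT = 4.52×20.8×(975−429) = 51300 J.
Q = ΔU + W = nCpΔT = 71800 J.
State after step 1: P = 95.5 kPa, V = 384 L, T = 975 K.
Step 2 — Polytropic n=1.17: T₂ = T₁(V₁/V₂)^(n−1) = 975×(0.304)^0.17 = 797 K; P₂ = P₁(V₁/V₂)^n = 23.8 kPa.
W = (P₁V₁−P₂V₂)/(n−1) = (95.5×384−23.8×1260)/0.17 = 39400 J.
ΔU = nCvΔT = 4.52×20.8×(797−975) = -16800 J.
Q = ΔU + W = 22700 J.
Net over both steps: W = 60000 J, Q = 94500 J, ΔU = 34500 J.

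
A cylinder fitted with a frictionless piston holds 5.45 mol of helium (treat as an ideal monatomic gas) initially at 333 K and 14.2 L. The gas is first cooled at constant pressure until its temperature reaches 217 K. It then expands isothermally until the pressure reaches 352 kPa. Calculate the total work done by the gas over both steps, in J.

5610 J

P₁ = nRT₁/V₁ = 5.45×8.314×333/14.2 = 1060 kPa.
Step 1 — Isobaric: P stays 1060 kPa; V/T = const ⇒ T₂ = 217 K, V₂ = 9.25 L.
W = PΔV = 1060×(9.25−14.2) kPa·L = -5260 J.
ΔU = nCvΔT = 5.45×12.5×(217−333) = -7880 J.
Q = ΔU + W = nCpΔT = -13100 J.
State after step 1: P = 1060 kPa, V = 9.25 L, T = 217 K.
Step 2 — Isothermal: T stays 217 K; PV = const ⇒ V₂ = 27.9 L, P₂ = 352 kPa.
ΔU = 0 (ideal gas, T constant).
W = nRT ln(V₂/V₁) = 5.45×8.314×217×ln(3.02) = 10900 J.
Q = ΔU + W = 10900 J.
Net over both steps: W = 5610 J, Q = -2280 J, ΔU = -7880 J.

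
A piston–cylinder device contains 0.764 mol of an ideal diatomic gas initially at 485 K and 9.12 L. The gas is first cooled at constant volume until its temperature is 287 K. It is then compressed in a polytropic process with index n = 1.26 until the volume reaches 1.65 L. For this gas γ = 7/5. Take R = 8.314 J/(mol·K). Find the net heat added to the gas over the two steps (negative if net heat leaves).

-4520 J

P₁ = nRT₁/V₁ = 0.764×8.314×485/9.12 = 338 kPa.
Step 1 — Isochoric: V stays 9.12 L; P/T = const ⇒ T₂ = 287 K, P₂ = 200 kPa.
W = 0 (no volume change).
ΔU = nCvΔT = 0.764×20.8×(287−485) = -3140 J.
Q = ΔU = -3140 J.
State after step 1: P = 200 kPa, V = 9.12 L, T = 287 K.
Step 2 — Polytropic n=1.26: T₂ = T₁(V₁/V₂)^(n−1) = 287×(5.53)^0.26 = 448 K; P₂ = P₁(V₁/V₂)^n = 1720 kPa.
W = (P₁V₁−P₂V₂)/(n−1) = (200×9.12−1720×1.65)/0.26 = -3920 J.
ΔU = nCvΔT = 0.764×20.8×(448−287) = 2550 J.
Q = ΔU + W = -1370 J.
Net over both steps: W = -3920 J, Q = -4520 J, ΔU = -593 J.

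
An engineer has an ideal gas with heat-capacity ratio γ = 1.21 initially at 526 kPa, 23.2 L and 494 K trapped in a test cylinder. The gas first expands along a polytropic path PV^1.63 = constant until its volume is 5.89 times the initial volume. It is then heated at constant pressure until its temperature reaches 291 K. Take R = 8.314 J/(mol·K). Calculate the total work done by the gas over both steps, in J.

n = P₁V₁/(RT₁) = 526×23.2/(8.314×494) = 2.97 mol.
Step 1 — Polytropic n=1.63: T₂ = T₁(V₁/V₂)^(n−1) = 494×(0.170)^0.63 = 162 K; P₂ = P₁(V₁/V₂)^n = 29.2 kPa.
W = (P₁V₁−P₂V₂)/(n−1) = (526×23.2−29.2×137)/0.63 = 13000 J.
ΔU = nCvΔT = 2.97×39.6×(162−494) = -39100 J.
Q = ΔU + W = -26100 J.
State after step 1: P = 29.2 kPa, V = 137 L, T = 162 K.
Step 2 — Isobaric: P stays 29.2 kPa; V/T = const ⇒ T₂ = 291 K, V₂ = 246 L.
W = PΔV = 29.2×(246−137) kPa·L = 3200 J.
ΔU = nCvΔT = 2.97×39.6×(291−162) = 15200 J.
Q = ΔU + W = nCpΔT = 18400 J.
Net over both steps: W = 16200 J, Q = -7650 J, ΔU = -23900 J.

16200 J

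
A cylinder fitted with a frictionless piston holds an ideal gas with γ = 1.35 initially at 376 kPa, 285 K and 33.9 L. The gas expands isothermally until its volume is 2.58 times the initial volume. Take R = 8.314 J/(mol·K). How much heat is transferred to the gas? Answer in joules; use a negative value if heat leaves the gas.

n = P₁V₁/(RT₁) = 376×33.9/(8.314×285) = 5.38 mol.
Isothermal: T stays 285 K; PV = const ⇒ V₂ = 87.5 L, P₂ = 146 kPa.
ΔU = 0 (ideal gas, T constant).
W = nRT ln(V₂/V₁) = 5.38×8.314×285×ln(2.58) = 12100 J.
Q = ΔU + W = 12100 J.

12100 J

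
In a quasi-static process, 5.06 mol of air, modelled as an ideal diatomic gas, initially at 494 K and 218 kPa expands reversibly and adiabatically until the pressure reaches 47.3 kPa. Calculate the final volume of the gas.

V₁ = nRT₁/P₁ = 5.06×8.314×494/218 = 95.3 L.
Adiabatic: T₂/T₁ = (P₂/P₁)^((γ−1)/γ) ⇒ T₂ = 494×(0.217)^0.286 = 319 K; V₂ = 284 L.

284 L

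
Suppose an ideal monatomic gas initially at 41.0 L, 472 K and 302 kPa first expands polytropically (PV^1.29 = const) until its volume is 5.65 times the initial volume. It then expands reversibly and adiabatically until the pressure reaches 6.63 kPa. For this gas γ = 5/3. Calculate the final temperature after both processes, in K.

152 K

n = P₁V₁/(RT₁) = 302×41.0/(8.314×472) = 3.16 mol.
Step 1 — Polytropic n=1.29: T₂ = T₁(V₁/V₂)^(n−1) = 472×(0.177)^0.29 = 286 K; P₂ = P₁(V₁/V₂)^n = 32.3 kPa.
W = (P₁V₁−P₂V₂)/(n−1) = (302×41.0−32.3×232)/0.29 = 16900 J.
ΔU = nCvΔT = 3.16×12.5×(286−472) = -7330 J.
Q = ΔU + W = 9520 J.
State after step 1: P = 32.3 kPa, V = 232 L, T = 286 K.
Step 2 — Adiabatic: T₂/T₁ = (P₂/P₁)^((γ−1)/γ) ⇒ T₂ = 286×(0.205)^0.400 = 152 K; V₂ = 600 L.
ΔU = nCvΔT = 3.16×12.5×(152−286) = -5280 J.
Q = 0 for an adiabatic process, so W = −ΔU = 5280 J.
Net over both steps: W = 22100 J, Q = 9520 J, ΔU = -12600 J.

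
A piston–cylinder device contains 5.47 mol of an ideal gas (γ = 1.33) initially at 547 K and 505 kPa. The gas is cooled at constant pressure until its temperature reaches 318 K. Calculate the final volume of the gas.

V₁ = nRT₁/P₁ = 5.47×8.314×547/505 = 49.3 L.
Isobaric: P stays 505 kPa; V/T = const ⇒ T₂ = 318 K, V₂ = 28.6 L.

28.6 L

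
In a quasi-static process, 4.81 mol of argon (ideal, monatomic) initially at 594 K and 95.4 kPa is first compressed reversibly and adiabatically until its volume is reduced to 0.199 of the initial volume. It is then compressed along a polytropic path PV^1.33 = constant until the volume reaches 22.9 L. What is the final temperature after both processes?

V₁ = nRT₁/P₁ = 4.81×8.314×594/95.4 = 249 L.
Step 1 — Adiabatic: TV^(γ−1) = const ⇒ T₂ = 594×(5.03)^0.667 = 1740 K; PV^γ = const ⇒ P₂ = 1410 kPa.
ΔU = nCvΔT = 4.81×12.5×(1740−594) = 68900 J.
Q = 0 for an adiabatic process, so W = −ΔU = -68900 J.
State after step 1: P = 1410 kPa, V = 49.6 L, T = 1740 K.
Step 2 — Polytropic n=1.33: T₂ = T₁(V₁/V₂)^(n−1) = 1740×(2.16)^0.33 = 2250 K; P₂ = P₁(V₁/V₂)^n = 3930 kPa.
W = (P₁V₁−P₂V₂)/(n−1) = (1410×49.6−3930×22.9)/0.33 = -61300 J.
ΔU = nCvΔT = 4.81×12.5×(2250−1740) = 30300 J.
Q = ΔU + W = -30900 J.
Net over both steps: W = -130000 J, Q = -30900 J, ΔU = 99200 J.

2250 K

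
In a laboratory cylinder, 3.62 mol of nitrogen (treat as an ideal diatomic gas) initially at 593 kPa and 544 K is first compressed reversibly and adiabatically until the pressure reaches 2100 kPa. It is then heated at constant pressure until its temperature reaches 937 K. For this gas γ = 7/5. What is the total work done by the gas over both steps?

V₁ = nRT₁/P₁ = 3.62×8.314×544/593 = 27.6 L.
Step 1 — Adiabatic: T₂/T₁ = (P₂/P₁)^((γ−1)/γ) ⇒ T₂ = 544×(3.54)^0.286 = 781 K; V₂ = 11.2 L.
ΔU = nCvΔT = 3.62×20.8×(781−544) = 17800 J.
Q = 0 for an adiabatic process, so W = −ΔU = -17800 J.
State after step 1: P = 2100 kPa, V = 11.2 L, T = 781 K.
Step 2 — Isobaric: P stays 2100 kPa; V/T = const ⇒ T₂ = 937 K, V₂ = 13.4 L.
W = PΔV = 2100×(13.4−11.2) kPa·L = 4700 J.
ΔU = nCvΔT = 3.62×20.8×(937−781) = 11800 J.
Q = ΔU + W = nCpΔT = 16500 J.
Net over both steps: W = -13100 J, Q = 16500 J, ΔU = 29600 J.

-13100 J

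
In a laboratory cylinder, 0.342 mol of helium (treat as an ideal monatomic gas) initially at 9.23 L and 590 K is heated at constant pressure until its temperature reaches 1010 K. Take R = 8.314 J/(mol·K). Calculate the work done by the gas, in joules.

P₁ = nRT₁/V₁ = 0.342×8.314×590/9.23 = 182 kPa.
Isobaric: P stays 182 kPa; V/T = const ⇒ T₂ = 1010 K, V₂ = 15.8 L.
W = PΔV = 182×(15.8−9.23) kPa·L = 1190 J.

1190 J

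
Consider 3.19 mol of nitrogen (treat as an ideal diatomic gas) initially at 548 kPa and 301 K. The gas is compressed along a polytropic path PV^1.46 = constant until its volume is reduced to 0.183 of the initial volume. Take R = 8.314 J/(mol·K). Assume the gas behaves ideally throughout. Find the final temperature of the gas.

657 K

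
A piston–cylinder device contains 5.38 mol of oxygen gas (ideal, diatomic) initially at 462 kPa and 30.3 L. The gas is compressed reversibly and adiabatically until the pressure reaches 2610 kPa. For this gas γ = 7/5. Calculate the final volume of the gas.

8.80 L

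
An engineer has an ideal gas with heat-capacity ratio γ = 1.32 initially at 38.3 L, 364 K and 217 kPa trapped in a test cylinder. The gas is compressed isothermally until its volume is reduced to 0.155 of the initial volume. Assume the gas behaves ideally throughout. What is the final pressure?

1400 kPa

Isothermal: T stays 364 K; PV = const ⇒ V₂ = 5.94 L, P₂ = 1400 kPa.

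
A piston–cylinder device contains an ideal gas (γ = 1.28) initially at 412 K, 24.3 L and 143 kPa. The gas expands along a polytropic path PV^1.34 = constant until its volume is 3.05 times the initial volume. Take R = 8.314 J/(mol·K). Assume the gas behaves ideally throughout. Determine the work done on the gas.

-3230 J

n = P₁V₁/(RT₁) = 143×24.3/(8.314×412) = 1.01 mol.
Polytropic n=1.34: T₂ = T₁(V₁/V₂)^(n−1) = 412×(0.328)^0.34 = 282 K; P₂ = P₁(V₁/V₂)^n = 32.1 kPa.
W = (P₁V₁−P₂V₂)/(n−1) = (143×24.3−32.1×74.1)/0.34 = 3230 J.
Work done on the gas = −W_by = -3230 J.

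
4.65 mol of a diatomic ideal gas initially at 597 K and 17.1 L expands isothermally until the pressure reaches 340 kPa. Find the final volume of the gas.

P₁ = nRT₁/V₁ = 4.65×8.314×597/17.1 = 1350 kPa.
Isothermal: T stays 597 K; PV = const ⇒ V₂ = 67.9 L, P₂ = 340 kPa.

67.9 L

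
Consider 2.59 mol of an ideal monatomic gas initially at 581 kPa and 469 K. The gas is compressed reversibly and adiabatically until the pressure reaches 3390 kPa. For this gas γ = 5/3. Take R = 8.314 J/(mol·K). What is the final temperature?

950 K

V₁ = nRT₁/P₁ = 2.59×8.314×469/581 = 17.4 L.
Adiabatic: T₂/T₁ = (P₂/P₁)^((γ−1)/γ) ⇒ T₂ = 469×(5.83)^0.400 = 950 K; V₂ = 6.03 L.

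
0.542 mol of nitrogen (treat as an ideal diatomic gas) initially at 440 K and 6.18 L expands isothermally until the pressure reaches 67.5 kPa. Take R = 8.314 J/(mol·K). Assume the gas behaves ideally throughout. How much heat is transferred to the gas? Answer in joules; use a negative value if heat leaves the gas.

P₁ = nRT₁/V₁ = 0.542×8.314×440/6.18 = 321 kPa.
Isothermal: T stays 440 K; PV = const ⇒ V₂ = 29.4 L, P₂ = 67.5 kPa.
ΔU = 0 (ideal gas, T constant).
W = nRT ln(V₂/V₁) = 0.542×8.314×440×ln(4.75) = 3090 J.
Q = ΔU + W = 3090 J.

3090 J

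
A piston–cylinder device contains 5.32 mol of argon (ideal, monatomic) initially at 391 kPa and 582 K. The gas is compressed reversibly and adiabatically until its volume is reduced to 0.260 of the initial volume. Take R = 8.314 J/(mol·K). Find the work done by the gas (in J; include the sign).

V₁ = nRT₁/P₁ = 5.32×8.314×582/391 = 65.8 L.
Adiabatic: TV^(γ−1) = const ⇒ T₂ = 582×(3.85)^0.667 = 1430 K; PV^γ = const ⇒ P₂ = 3690 kPa.
ΔU = nCvΔT = 5.32×12.5×(1430−582) = 56200 J.
Q = 0 for an adiabatic process, so W = −ΔU = -56200 J.

-56200 J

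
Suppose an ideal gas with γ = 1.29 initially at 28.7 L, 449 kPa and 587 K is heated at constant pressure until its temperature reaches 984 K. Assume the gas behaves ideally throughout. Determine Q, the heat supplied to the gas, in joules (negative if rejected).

38800 J

n = P₁V₁/(RT₁) = 449×28.7/(8.314×587) = 2.64 mol.
Isobaric: P stays 449 kPa; V/T = const ⇒ T₂ = 984 K, V₂ = 48.1 L.
W = PΔV = 449×(48.1−28.7) kPa·L = 8720 J.
ΔU = nCvΔT = 2.64×28.7×(984−587) = 30100 J.
Q = ΔU + W = nCpΔT = 38800 J.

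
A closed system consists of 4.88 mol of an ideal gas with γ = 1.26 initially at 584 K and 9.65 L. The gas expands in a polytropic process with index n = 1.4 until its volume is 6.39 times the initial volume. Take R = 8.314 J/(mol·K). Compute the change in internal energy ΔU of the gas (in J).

-47700 J

P₁ = nRT₁/V₁ = 4.88×8.314×584/9.65 = 2460 kPa.
Polytropic n=1.4: T₂ = T₁(V₁/V₂)^(n−1) = 584×(0.156)^0.40 = 278 K; P₂ = P₁(V₁/V₂)^n = 183 kPa.
For an ideal gas ΔU = nCvΔT with Cv = R/(γ−1) = 32.0 J/(mol·K).
ΔU = 4.88×32.0×(278−584) = -47700 J.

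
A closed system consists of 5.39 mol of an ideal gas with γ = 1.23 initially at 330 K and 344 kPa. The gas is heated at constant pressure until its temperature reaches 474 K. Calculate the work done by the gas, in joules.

6450 J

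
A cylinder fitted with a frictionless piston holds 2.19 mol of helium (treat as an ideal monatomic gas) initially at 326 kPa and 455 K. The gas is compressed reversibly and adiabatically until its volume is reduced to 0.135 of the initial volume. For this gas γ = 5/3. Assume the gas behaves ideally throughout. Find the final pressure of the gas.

V₁ = nRT₁/P₁ = 2.19×8.314×455/326 = 25.4 L.
Adiabatic: TV^(γ−1) = const ⇒ T₂ = 455×(7.41)^0.667 = 1730 K; PV^γ = const ⇒ P₂ = 9180 kPa.

9180 kPa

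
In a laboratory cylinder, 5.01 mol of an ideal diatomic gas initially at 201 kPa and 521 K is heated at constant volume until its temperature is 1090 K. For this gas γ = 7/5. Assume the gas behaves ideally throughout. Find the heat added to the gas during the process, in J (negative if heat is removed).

59300 J

V₁ = nRT₁/P₁ = 5.01×8.314×521/201 = 108 L.
Isochoric: V stays 108 L; P/T = const ⇒ T₂ = 1090 K, P₂ = 421 kPa.
W = 0 (no volume change).
ΔU = nCvΔT = 5.01×20.8×(1090−521) = 59300 J.
Q = ΔU = 59300 J.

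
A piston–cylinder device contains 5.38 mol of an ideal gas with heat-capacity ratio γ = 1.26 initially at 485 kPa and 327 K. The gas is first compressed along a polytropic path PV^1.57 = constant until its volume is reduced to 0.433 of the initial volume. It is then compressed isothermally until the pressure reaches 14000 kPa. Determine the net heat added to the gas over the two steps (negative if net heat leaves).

-29600 J

V₁ = nRT₁/P₁ = 5.38×8.314×327/485 = 30.2 L.
Step 1 — Polytropic n=1.57: T₂ = T₁(V₁/V₂)^(n−1) = 327×(2.31)^0.57 = 527 K; P₂ = P₁(V₁/V₂)^n = 1800 kPa.
W = (P₁V₁−P₂V₂)/(n−1) = (485×30.2−1800×13.1)/0.57 = -15700 J.
ΔU = nCvΔT = 5.38×32.0×(527−327) = 34400 J.
Q = ΔU + W = 18700 J.
State after step 1: P = 1800 kPa, V = 13.1 L, T = 527 K.
Step 2 — Isothermal: T stays 527 K; PV = const ⇒ V₂ = 1.68 L, P₂ = 14000 kPa.
ΔU = 0 (ideal gas, T constant).
W = nRT ln(V₂/V₁) = 5.38×8.314×527×ln(0.129) = -48300 J.
Q = ΔU + W = -48300 J.
Net over both steps: W = -64000 J, Q = -29600 J, ΔU = 34400 J.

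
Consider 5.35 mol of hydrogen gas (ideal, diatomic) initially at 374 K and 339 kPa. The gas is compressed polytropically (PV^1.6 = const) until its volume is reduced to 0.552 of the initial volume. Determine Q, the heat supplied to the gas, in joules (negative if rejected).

5940 J

V₁ = nRT₁/P₁ = 5.35×8.314×374/339 = 49.1 L.
Polytropic n=1.6: T₂ = T₁(V₁/V₂)^(n−1) = 374×(1.81)^0.60 = 534 K; P₂ = P₁(V₁/V₂)^n = 877 kPa.
W = (P₁V₁−P₂V₂)/(n−1) = (339×49.1−877×27.1)/0.60 = -11900 J.
ΔU = nCvΔT = 5.35×20.8×(534−374) = 17800 J.
Q = ΔU + W = 5940 J.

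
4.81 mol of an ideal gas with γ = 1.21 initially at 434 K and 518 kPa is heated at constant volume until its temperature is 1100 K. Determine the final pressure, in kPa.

1310 kPa

V₁ = nRT₁/P₁ = 4.81×8.314×434/518 = 33.5 L.
Isochoric: V stays 33.5 L; P/T = const ⇒ T₂ = 1100 K, P₂ = 1310 kPa.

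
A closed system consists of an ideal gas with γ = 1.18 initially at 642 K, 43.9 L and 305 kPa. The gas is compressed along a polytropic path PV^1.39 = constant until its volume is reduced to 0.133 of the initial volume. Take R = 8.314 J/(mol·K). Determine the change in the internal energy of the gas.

89000 J

n = P₁V₁/(RT₁) = 305×43.9/(8.314×642) = 2.51 mol.
Polytropic n=1.39: T₂ = T₁(V₁/V₂)^(n−1) = 642×(7.52)^0.39 = 1410 K; P₂ = P₁(V₁/V₂)^n = 5040 kPa.
For an ideal gas ΔU = nCvΔT with Cv = R/(γ−1) = 46.2 J/(mol·K).
ΔU = 2.51×46.2×(1410−642) = 89000 J.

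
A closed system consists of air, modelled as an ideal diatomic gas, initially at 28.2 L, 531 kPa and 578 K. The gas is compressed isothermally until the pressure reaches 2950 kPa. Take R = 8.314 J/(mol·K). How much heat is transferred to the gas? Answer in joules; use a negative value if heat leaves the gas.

n = P₁V₁/(RT₁) = 531×28.2/(8.314×578) = 3.12 mol.
Isothermal: T stays 578 K; PV = const ⇒ V₂ = 5.08 L, P₂ = 2950 kPa.
ΔU = 0 (ideal gas, T constant).
W = nRT ln(V₂/V₁) = 3.12×8.314×578×ln(0.180) = -25700 J.
Q = ΔU + W = -25700 J.

-25700 J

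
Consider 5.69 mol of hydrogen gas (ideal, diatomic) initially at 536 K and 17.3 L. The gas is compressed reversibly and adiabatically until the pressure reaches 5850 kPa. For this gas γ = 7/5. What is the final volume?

6.44 L

P₁ = nRT₁/V₁ = 5.69×8.314×536/17.3 = 1470 kPa.
Adiabatic: T₂/T₁ = (P₂/P₁)^((γ−1)/γ) ⇒ T₂ = 536×(3.99)^0.286 = 796 K; V₂ = 6.44 L.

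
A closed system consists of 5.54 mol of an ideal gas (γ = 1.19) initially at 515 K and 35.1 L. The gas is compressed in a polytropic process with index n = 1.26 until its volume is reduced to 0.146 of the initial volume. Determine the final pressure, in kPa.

P₁ = nRT₁/V₁ = 5.54×8.314×515/35.1 = 676 kPa.
Polytropic n=1.26: T₂ = T₁(V₁/V₂)^(n−1) = 515×(6.85)^0.26 = 849 K; P₂ = P₁(V₁/V₂)^n = 7630 kPa.

7630 kPa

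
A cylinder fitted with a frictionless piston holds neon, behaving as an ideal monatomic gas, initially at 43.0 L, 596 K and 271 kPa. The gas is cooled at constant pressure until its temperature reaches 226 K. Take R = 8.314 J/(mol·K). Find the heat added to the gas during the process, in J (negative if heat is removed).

n = P₁V₁/(RT₁) = 271×43.0/(8.314×596) = 2.35 mol.
Isobaric: P stays 271 kPa; V/T = const ⇒ T₂ = 226 K, V₂ = 16.3 L.
W = PΔV = 271×(16.3−43.0) kPa·L = -7230 J.
ΔU = nCvΔT = 2.35×12.5×(226−596) = -10900 J.
Q = ΔU + W = nCpΔT = -18100 J.

-18100 J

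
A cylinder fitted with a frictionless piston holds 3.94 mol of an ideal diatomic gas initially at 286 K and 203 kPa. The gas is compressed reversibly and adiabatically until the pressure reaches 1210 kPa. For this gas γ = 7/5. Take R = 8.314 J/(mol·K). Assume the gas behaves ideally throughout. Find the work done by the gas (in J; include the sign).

V₁ = nRT₁/P₁ = 3.94×8.314×286/203 = 46.2 L.
Adiabatic: T₂/T₁ = (P₂/P₁)^((γ−1)/γ) ⇒ T₂ = 286×(5.96)^0.286 = 476 K; V₂ = 12.9 L.
ΔU = nCvΔT = 3.94×20.8×(476−286) = 15600 J.
Q = 0 for an adiabatic process, so W = −ΔU = -15600 J.

-15600 J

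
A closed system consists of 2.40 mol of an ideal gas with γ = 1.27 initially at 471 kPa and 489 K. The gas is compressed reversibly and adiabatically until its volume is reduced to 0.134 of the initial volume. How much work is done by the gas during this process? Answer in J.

V₁ = nRT₁/P₁ = 2.40×8.314×489/471 = 20.7 L.
Adiabatic: TV^(γ−1) = const ⇒ T₂ = 489×(7.46)^0.270 = 841 K; PV^γ = const ⇒ P₂ = 6050 kPa.
ΔU = nCvΔT = 2.40×30.8×(841−489) = 26000 J.
Q = 0 for an adiabatic process, so W = −ΔU = -26000 J.

-26000 J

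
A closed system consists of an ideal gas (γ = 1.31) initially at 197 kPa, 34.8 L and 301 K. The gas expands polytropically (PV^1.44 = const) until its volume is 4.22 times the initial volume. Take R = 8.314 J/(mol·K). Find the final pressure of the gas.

Polytropic n=1.44: T₂ = T₁(V₁/V₂)^(n−1) = 301×(0.237)^0.44 = 160 K; P₂ = P₁(V₁/V₂)^n = 24.8 kPa.

24.8 kPa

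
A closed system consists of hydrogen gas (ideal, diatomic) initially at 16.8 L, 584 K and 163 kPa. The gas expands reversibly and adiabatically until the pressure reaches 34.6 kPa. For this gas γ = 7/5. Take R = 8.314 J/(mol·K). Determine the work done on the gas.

n = P₁V₁/(RT₁) = 163×16.8/(8.314×584) = 0.564 mol.
Adiabatic: T₂/T₁ = (P₂/P₁)^((γ−1)/γ) ⇒ T₂ = 584×(0.212)^0.286 = 375 K; V₂ = 50.8 L.
ΔU = nCvΔT = 0.564×20.8×(375−584) = -2450 J.
Q = 0 for an adiabatic process, so W = −ΔU = 2450 J.
Work done on the gas = −W_by = -2450 J.

-2450 J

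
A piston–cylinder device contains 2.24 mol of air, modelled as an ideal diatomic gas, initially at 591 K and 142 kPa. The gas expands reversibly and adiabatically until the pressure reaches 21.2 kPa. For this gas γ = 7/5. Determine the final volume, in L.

302 L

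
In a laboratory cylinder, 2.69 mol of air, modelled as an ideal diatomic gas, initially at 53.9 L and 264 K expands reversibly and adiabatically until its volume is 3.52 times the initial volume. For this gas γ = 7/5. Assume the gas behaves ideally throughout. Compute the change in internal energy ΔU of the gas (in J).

-5840 J

P₁ = nRT₁/V₁ = 2.69×8.314×264/53.9 = 110 kPa.
Adiabatic: TV^(γ−1) = const ⇒ T₂ = 264×(0.284)^0.400 = 160 K; PV^γ = const ⇒ P₂ = 18.8 kPa.
For an ideal gas ΔU = nCvΔT with Cv = (5/2)R = 20.8 J/(mol·K).
ΔU = 2.69×20.8×(160−264) = -5840 J.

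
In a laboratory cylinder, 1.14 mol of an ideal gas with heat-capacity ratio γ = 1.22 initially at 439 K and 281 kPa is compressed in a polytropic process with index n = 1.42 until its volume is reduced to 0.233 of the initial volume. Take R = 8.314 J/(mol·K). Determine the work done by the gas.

-8360 J

V₁ = nRT₁/P₁ = 1.14×8.314×439/281 = 14.8 L.
Polytropic n=1.42: T₂ = T₁(V₁/V₂)^(n−1) = 439×(4.29)^0.42 = 809 K; P₂ = P₁(V₁/V₂)^n = 2220 kPa.
W = (P₁V₁−P₂V₂)/(n−1) = (281×14.8−2220×3.45)/0.42 = -8360 J.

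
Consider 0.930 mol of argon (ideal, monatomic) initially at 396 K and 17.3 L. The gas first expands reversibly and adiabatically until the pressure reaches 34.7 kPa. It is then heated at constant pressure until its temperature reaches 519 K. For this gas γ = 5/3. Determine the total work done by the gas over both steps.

P₁ = nRT₁/V₁ = 0.930×8.314×396/17.3 = 177 kPa.
Step 1 — Adiabatic: T₂/T₁ = (P₂/P₁)^((γ−1)/γ) ⇒ T₂ = 396×(0.196)^0.400 = 206 K; V₂ = 46.0 L.
ΔU = nCvΔT = 0.930×12.5×(206−396) = -2200 J.
Q = 0 for an adiabatic process, so W = −ΔU = 2200 J.
State after step 1: P = 34.7 kPa, V = 46.0 L, T = 206 K.
Step 2 — Isobaric: P stays 34.7 kPa; V/T = const ⇒ T₂ = 519 K, V₂ = 116 L.
W = PΔV = 34.7×(116−46.0) kPa·L = 2420 J.
ΔU = nCvΔT = 0.930×12.5×(519−206) = 3630 J.
Q = ΔU + W = nCpΔT = 6040 J.
Net over both steps: W = 4620 J, Q = 6040 J, ΔU = 1430 J.

4620 J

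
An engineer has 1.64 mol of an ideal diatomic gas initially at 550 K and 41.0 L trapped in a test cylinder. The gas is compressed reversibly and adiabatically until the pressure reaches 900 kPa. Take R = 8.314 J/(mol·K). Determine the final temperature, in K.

P₁ = nRT₁/V₁ = 1.64×8.314×550/41.0 = 183 kPa.
Adiabatic: T₂/T₁ = (P₂/P₁)^((γ−1)/γ) ⇒ T₂ = 550×(4.92)^0.286 = 867 K; V₂ = 13.1 L.

867 K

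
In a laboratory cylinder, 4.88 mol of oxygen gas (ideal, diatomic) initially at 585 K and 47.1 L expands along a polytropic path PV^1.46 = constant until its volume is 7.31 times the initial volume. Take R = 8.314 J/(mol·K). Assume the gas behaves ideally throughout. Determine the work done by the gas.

30900 J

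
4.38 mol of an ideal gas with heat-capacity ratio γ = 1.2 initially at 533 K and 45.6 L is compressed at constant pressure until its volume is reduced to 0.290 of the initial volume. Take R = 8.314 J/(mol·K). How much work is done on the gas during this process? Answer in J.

P₁ = nRT₁/V₁ = 4.38×8.314×533/45.6 = 426 kPa.
Isobaric: P stays 426 kPa; V/T = const ⇒ T₂ = 155 K, V₂ = 13.2 L.
W = PΔV = 426×(13.2−45.6) kPa·L = -13800 J.
Work done on the gas = −W_by = 13800 J.

13800 J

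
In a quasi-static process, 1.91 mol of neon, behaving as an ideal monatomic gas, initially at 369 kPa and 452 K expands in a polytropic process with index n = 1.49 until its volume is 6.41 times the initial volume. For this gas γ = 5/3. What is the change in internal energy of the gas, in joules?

-6430 J

V₁ = nRT₁/P₁ = 1.91×8.314×452/369 = 19.5 L.
Polytropic n=1.49: T₂ = T₁(V₁/V₂)^(n−1) = 452×(0.156)^0.49 = 182 K; P₂ = P₁(V₁/V₂)^n = 23.2 kPa.
For an ideal gas ΔU = nCvΔT with Cv = (3/2)R = 12.5 J/(mol·K).
ΔU = 1.91×12.5×(182−452) = -6430 J.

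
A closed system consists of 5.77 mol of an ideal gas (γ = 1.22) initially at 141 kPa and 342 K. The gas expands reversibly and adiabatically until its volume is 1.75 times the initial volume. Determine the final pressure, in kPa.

V₁ = nRT₁/P₁ = 5.77×8.314×342/141 = 116 L.
Adiabatic: TV^(γ−1) = const ⇒ T₂ = 342×(0.571)^0.220 = 302 K; PV^γ = const ⇒ P₂ = 71.2 kPa.

71.2 kPa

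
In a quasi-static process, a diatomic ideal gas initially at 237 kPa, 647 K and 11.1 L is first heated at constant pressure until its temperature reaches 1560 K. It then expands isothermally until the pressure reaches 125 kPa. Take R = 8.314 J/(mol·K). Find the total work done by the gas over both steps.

n = P₁V₁/(RT₁) = 237×11.1/(8.314×647) = 0.489 mol.
Step 1 — Isobaric: P stays 237 kPa; V/T = const ⇒ T₂ = 1560 K, V₂ = 26.8 L.
W = PΔV = 237×(26.8−11.1) kPa·L = 3710 J.
ΔU = nCvΔT = 0.489×20.8×(1560−647) = 9280 J.
Q = ΔU + W = nCpΔT = 13000 J.
State after step 1: P = 237 kPa, V = 26.8 L, T = 1560 K.
Step 2 — Isothermal: T stays 1560 K; PV = const ⇒ V₂ = 50.7 L, P₂ = 125 kPa.
ΔU = 0 (ideal gas, T constant).
W = nRT ln(V₂/V₁) = 0.489×8.314×1560×ln(1.90) = 4060 J.
Q = ΔU + W = 4060 J.
Net over both steps: W = 7770 J, Q = 17100 J, ΔU = 9280 J.

7770 J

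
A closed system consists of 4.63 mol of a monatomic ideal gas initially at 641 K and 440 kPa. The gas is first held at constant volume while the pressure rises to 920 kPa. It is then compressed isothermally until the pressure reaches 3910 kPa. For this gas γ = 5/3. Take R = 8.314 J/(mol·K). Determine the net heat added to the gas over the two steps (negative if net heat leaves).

V₁ = nRT₁/P₁ = 4.63×8.314×641/440 = 56.1 L.
Step 1 — Isochoric: V stays 56.1 L; P/T = const ⇒ T₂ = 1340 K, P₂ = 920 kPa.
W = 0 (no volume change).
ΔU = nCvΔT = 4.63×12.5×(1340−641) = 40400 J.
Q = ΔU = 40400 J.
State after step 1: P = 920 kPa, V = 56.1 L, T = 1340 K.
Step 2 — Isothermal: T stays 1340 K; PV = const ⇒ V₂ = 13.2 L, P₂ = 3910 kPa.
ΔU = 0 (ideal gas, T constant).
W = nRT ln(V₂/V₁) = 4.63×8.314×1340×ln(0.235) = -74600 J.
Q = ΔU + W = -74600 J.
Net over both steps: W = -74600 J, Q = -34300 J, ΔU = 40400 J.

-34300 J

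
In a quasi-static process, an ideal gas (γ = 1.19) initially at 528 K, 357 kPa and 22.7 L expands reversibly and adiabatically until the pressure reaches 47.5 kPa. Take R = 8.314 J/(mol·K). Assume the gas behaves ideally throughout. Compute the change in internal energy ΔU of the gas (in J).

n = P₁V₁/(RT₁) = 357×22.7/(8.314×528) = 1.85 mol.
Adiabatic: T₂/T₁ = (P₂/P₁)^((γ−1)/γ) ⇒ T₂ = 528×(0.133)^0.160 = 383 K; V₂ = 124 L.
For an ideal gas ΔU = nCvΔT with Cv = R/(γ−1) = 43.8 J/(mol·K).
ΔU = 1.85×43.8×(383−528) = -11700 J.

-11700 J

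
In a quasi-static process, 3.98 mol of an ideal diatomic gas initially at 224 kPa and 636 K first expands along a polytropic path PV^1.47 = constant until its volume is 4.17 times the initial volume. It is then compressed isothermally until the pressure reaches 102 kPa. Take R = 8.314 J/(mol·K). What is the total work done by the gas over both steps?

V₁ = nRT₁/P₁ = 3.98×8.314×636/224 = 94.0 L.
Step 1 — Polytropic n=1.47: T₂ = T₁(V₁/V₂)^(n−1) = 636×(0.240)^0.47 = 325 K; P₂ = P₁(V₁/V₂)^n = 27.5 kPa.
W = (P₁V₁−P₂V₂)/(n−1) = (224×94.0−27.5×392)/0.47 = 21900 J.
ΔU = nCvΔT = 3.98×20.8×(325−636) = -25700 J.
Q = ΔU + W = -3830 J.
State after step 1: P = 27.5 kPa, V = 392 L, T = 325 K.
Step 2 — Isothermal: T stays 325 K; PV = const ⇒ V₂ = 105 L, P₂ = 102 kPa.
ΔU = 0 (ideal gas, T constant).
W = nRT ln(V₂/V₁) = 3.98×8.314×325×ln(0.269) = -14100 J.
Q = ΔU + W = -14100 J.
Net over both steps: W = 7770 J, Q = -17900 J, ΔU = -25700 J.

7770 J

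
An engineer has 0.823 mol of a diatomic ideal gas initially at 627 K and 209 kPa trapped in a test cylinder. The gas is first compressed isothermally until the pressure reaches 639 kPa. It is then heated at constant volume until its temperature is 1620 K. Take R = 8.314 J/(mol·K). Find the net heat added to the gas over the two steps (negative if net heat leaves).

12200 J

V₁ = nRT₁/P₁ = 0.823×8.314×627/209 = 20.5 L.
Step 1 — Isothermal: T stays 627 K; PV = const ⇒ V₂ = 6.71 L, P₂ = 639 kPa.
ΔU = 0 (ideal gas, T constant).
W = nRT ln(V₂/V₁) = 0.823×8.314×627×ln(0.327) = -4790 J.
Q = ΔU + W = -4790 J.
State after step 1: P = 639 kPa, V = 6.71 L, T = 627 K.
Step 2 — Isochoric: V stays 6.71 L; P/T = const ⇒ T₂ = 1620 K, P₂ = 1650 kPa.
W = 0 (no volume change).
ΔU = nCvΔT = 0.823×20.8×(1620−627) = 17000 J.
Q = ΔU = 17000 J.
Net over both steps: W = -4790 J, Q = 12200 J, ΔU = 17000 J.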